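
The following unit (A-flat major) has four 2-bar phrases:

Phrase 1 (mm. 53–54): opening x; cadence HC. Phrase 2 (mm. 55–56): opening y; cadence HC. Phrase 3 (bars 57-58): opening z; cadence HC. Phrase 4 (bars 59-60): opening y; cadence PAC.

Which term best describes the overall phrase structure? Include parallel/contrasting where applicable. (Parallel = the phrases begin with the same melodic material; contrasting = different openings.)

Four phrases in two halves: the first half (measures 53–56) ends with a half cadence, the second (bars 57–60) with a perfect authentic cadence — a large antecedent–consequent pair, i.e. a double period.
Phrase 3 begins with different material from phrase 1, making it contrasting.

contrasting double period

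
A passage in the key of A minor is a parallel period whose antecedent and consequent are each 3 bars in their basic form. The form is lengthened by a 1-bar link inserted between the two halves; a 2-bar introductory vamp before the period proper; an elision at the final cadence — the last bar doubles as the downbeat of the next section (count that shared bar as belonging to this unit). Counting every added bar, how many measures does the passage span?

Basic parallel period: 3 + 3 = 6 bars.
6 (basic form) + 1 (link) + 2 (introduction) = 9.
The elision shares a bar with the next section but does not change this unit's count.

9 measures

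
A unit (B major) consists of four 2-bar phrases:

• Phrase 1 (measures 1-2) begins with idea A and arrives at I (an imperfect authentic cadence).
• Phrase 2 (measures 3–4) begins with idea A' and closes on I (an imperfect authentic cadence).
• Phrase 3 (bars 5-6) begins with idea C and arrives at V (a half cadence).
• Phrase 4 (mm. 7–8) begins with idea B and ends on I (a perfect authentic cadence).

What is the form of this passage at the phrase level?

Four phrases in two halves: the first half (measures 1–4) ends with an imperfect authentic cadence, the second (mm. 5–8) with a perfect authentic cadence — a large antecedent–consequent pair, i.e. a double period.
Phrase 3 begins with different material from phrase 1, making it contrasting.

contrasting double period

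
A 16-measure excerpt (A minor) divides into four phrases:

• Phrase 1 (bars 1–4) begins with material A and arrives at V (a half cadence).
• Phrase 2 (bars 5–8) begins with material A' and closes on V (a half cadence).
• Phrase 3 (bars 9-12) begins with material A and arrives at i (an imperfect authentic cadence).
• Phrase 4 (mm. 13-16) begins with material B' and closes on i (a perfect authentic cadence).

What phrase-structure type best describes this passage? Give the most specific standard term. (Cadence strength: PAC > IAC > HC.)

Four phrases in two halves: the first half (mm. 1–8) ends with a half cadence, the second (measures 9-16) with a perfect authentic cadence — a large antecedent–consequent pair, i.e. a double period.
Phrase 3 begins with the same material as phrase 1, making it parallel.

parallel double period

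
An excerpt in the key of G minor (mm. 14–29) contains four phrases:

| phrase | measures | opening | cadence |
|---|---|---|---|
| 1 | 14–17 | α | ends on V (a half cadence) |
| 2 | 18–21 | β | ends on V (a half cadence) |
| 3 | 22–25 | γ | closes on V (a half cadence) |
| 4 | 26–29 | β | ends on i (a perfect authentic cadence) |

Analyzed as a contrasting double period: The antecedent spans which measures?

In a double period the four phrases pair into a large antecedent (phrases 1–2, ending half cadence) and a large consequent (phrases 3–4, ending perfect authentic cadence). The antecedent spans bars 14–21.

measures 14–21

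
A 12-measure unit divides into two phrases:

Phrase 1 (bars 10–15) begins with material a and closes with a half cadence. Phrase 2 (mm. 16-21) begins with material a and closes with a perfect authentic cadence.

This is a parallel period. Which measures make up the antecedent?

measures 10–15

The phrase ending with the weaker cadence (half cadence) is the antecedent; the one ending more conclusively (perfect authentic cadence) is the consequent. The antecedent is measures 10–15.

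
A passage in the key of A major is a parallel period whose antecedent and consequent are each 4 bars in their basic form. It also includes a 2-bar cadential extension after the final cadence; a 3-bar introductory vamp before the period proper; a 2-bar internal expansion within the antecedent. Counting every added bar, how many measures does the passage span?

15 measures

Basic parallel period: 4 + 4 = 8 bars.
8 (basic form) + 2 (cadential extension) + 3 (introduction) + 2 (internal expansion) = 15.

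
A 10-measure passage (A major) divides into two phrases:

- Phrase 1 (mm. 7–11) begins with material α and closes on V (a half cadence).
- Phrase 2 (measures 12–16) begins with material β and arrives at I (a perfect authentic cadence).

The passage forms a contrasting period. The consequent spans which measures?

measures 12–16

The antecedent is the phrase ending with the weaker cadence (half cadence, phrase 1) and the consequent the one ending more conclusively (perfect authentic cadence, phrase 2); the consequent is mm. 12–16.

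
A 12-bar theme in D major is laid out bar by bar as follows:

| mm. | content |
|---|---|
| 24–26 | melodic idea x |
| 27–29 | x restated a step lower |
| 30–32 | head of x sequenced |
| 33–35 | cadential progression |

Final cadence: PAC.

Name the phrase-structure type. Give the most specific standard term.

sentence

Basic idea (measures 24–26) + its repetition (measures 27–29) form the presentation; fragmentation and cadence (mm. 30–35) form the continuation — the 12-bar whole is a sentence.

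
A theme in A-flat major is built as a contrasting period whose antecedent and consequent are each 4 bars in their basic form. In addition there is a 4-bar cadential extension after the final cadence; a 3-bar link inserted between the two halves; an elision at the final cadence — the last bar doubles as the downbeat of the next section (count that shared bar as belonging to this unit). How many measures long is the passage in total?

15 measures

Basic contrasting period: 4 + 4 = 8 bars.
8 (basic form) + 4 (cadential extension) + 3 (link) = 15.
The elision shares a bar with the next section but does not change this unit's count.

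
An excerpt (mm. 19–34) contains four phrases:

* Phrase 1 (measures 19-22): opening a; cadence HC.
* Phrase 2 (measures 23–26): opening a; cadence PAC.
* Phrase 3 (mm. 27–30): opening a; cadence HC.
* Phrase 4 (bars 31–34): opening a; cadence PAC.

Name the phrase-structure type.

repeated period

The cadence pattern HC–PAC–HC–PAC is weak–strong twice, and phrases 3–4 restate phrases 1–2: a period heard twice, not a double period (which would end weakly at phrase 2).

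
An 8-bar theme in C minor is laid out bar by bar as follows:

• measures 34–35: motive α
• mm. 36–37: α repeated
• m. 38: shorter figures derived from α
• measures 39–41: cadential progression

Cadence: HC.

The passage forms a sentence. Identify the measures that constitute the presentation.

The presentation of a sentence is the basic idea (measures 34–35) plus its repetition (bars 36–37); the presentation is therefore mm. 34-37.

measures 34–37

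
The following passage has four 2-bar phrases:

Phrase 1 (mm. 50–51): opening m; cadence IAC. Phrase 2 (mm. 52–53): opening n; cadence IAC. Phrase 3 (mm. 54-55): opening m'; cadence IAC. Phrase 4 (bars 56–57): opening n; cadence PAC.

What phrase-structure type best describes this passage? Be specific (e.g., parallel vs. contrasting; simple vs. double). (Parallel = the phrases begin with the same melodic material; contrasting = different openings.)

parallel double period

Four phrases in two halves: the first half (bars 50–53) ends with an imperfect authentic cadence, the second (mm. 54–57) with a perfect authentic cadence — a large antecedent–consequent pair, i.e. a double period.
Phrase 3 begins with the same material as phrase 1, making it parallel.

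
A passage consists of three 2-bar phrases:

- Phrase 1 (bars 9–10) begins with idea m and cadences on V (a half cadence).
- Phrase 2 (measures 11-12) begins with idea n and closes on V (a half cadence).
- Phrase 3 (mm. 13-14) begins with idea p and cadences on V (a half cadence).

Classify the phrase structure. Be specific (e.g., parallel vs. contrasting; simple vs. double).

The final phrase closes with a half cadence, which is not stronger than the preceding half cadence; the 3 phrases lack an overall antecedent–consequent design and so form a phrase group.

phrase group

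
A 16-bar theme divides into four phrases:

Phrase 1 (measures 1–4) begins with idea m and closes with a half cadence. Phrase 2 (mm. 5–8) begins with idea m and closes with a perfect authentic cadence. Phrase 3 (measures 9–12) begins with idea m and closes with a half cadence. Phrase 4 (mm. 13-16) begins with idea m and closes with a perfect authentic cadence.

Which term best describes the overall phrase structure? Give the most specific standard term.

The cadence pattern HC–PAC–HC–PAC is weak–strong twice, and phrases 3–4 restate phrases 1–2: a period heard twice, not a double period (which would end weakly at phrase 2).

repeated period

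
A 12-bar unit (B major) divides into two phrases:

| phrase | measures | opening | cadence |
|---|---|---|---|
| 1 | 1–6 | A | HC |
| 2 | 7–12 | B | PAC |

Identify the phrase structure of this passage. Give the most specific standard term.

Phrase 1 ends with a half cadence (weaker) and phrase 2 with a perfect authentic cadence (stronger): antecedent + consequent = a period.
The two phrases open with different material (A / B), so the period is contrasting.

contrasting period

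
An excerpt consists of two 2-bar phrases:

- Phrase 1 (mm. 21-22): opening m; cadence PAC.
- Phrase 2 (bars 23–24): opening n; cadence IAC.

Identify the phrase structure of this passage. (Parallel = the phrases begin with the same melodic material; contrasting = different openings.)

The second phrase closes with an imperfect authentic cadence, which is not stronger than the first phrase's perfect authentic cadence; without a weak→strong cadential pair there is no antecedent–consequent relationship, so this is a phrase group rather than a period.

phrase group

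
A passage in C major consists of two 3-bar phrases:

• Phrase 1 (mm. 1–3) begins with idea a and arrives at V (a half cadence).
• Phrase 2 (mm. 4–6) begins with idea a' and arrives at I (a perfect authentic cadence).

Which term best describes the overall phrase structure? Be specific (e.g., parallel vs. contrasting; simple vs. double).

parallel period

Phrase 1 ends with a half cadence (weaker) and phrase 2 with a perfect authentic cadence (stronger): antecedent + consequent = a period.
The two phrases open with the same material (a / a'), so the period is parallel.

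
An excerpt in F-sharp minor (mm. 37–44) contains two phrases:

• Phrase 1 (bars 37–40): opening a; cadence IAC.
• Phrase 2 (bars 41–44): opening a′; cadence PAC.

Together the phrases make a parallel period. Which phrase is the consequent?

The phrase ending with the weaker cadence (imperfect authentic cadence) is the antecedent; the one ending more conclusively (perfect authentic cadence) is the consequent. The consequent is phrase 2.

phrase 2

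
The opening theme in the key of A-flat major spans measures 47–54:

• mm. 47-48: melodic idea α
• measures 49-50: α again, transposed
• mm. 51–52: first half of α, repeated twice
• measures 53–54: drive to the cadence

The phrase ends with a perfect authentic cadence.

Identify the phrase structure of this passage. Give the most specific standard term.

Basic idea (mm. 47-48) + its repetition (mm. 49–50) form the presentation; fragmentation and cadence (measures 51–54) form the continuation — the 8-bar whole is a sentence.

sentence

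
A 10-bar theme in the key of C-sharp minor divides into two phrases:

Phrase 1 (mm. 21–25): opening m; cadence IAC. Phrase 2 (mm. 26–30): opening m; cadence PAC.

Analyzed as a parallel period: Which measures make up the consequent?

The antecedent is the phrase ending with the weaker cadence (imperfect authentic cadence, phrase 1) and the consequent the one ending more conclusively (perfect authentic cadence, phrase 2); the consequent is measures 26–30.

measures 26–30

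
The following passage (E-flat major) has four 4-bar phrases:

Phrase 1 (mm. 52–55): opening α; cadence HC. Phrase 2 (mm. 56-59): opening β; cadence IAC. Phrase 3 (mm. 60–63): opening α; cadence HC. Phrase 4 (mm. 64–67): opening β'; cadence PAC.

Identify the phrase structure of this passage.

parallel double period

Four phrases in two halves: the first half (mm. 52–59) ends with an imperfect authentic cadence, the second (mm. 60-67) with a perfect authentic cadence — a large antecedent–consequent pair, i.e. a double period.
Phrase 3 begins with the same material as phrase 1, making it parallel.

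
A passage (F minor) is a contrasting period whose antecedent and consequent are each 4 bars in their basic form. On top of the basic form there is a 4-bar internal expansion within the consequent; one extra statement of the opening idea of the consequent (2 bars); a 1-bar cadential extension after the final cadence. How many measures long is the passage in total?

Basic contrasting period: 4 + 4 = 8 bars.
8 (basic form) + 4 (internal expansion) + 2 (extra statement) + 1 (cadential extension) = 15.

15 measures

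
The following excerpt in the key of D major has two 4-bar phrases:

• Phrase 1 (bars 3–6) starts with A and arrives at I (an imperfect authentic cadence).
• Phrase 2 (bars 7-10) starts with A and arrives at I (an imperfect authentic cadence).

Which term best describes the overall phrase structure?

Both phrases have the same opening (A) and the same cadence (imperfect authentic cadence): the second is a restatement, not a consequent, so this is a repeated phrase rather than a period.

repeated phrase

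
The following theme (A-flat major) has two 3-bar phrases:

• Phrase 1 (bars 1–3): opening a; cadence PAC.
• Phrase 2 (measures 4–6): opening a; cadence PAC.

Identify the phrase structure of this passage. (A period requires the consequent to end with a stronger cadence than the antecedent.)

Both phrases have the same opening (a) and the same cadence (perfect authentic cadence): the second is a restatement, not a consequent, so this is a repeated phrase rather than a period.

repeated phrase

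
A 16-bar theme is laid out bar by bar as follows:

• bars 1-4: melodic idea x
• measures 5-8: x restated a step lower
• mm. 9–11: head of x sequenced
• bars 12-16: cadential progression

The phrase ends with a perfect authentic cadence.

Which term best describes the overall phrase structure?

sentence

Basic idea (measures 1-4) + its repetition (mm. 5–8) form the presentation; fragmentation and cadence (mm. 9–16) form the continuation — the 16-bar whole is a sentence.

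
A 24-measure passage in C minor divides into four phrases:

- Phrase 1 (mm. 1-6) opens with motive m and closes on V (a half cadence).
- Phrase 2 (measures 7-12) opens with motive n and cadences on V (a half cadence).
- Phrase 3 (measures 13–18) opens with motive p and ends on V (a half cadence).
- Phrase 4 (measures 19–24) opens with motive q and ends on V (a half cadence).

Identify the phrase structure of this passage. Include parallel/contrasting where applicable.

Phrase 4 ends with a half cadence, no stronger than phrase 2's half cadence, so the four phrases do not form a double period; nor do phrases 3–4 duplicate 1–2, so it is not a repeated period. With no phrase reaching a conclusive cadence, the passage is a phrase group.

phrase group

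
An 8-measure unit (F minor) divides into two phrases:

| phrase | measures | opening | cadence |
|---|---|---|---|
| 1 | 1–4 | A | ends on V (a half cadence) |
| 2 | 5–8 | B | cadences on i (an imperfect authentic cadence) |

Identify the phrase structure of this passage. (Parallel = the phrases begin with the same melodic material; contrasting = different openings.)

Phrase 1 ends with a half cadence (weaker) and phrase 2 with an imperfect authentic cadence (stronger): antecedent + consequent = a period.
The two phrases open with different material (A / B), so the period is contrasting.

contrasting period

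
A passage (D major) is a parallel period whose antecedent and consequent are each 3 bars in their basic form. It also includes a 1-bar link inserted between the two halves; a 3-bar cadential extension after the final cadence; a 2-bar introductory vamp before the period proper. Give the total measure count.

Basic parallel period: 3 + 3 = 6 bars.
6 (basic form) + 1 (link) + 3 (cadential extension) + 2 (introduction) = 12.

12 measures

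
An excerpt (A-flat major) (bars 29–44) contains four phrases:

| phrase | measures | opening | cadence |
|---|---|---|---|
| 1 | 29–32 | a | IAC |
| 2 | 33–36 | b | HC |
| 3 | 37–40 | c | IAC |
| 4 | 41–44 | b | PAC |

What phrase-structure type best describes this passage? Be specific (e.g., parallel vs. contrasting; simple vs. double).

Four phrases in two halves: the first half (measures 29–36) ends with a half cadence, the second (mm. 37-44) with a perfect authentic cadence — a large antecedent–consequent pair, i.e. a double period.
Phrase 3 begins with different material from phrase 1, making it contrasting.

contrasting double period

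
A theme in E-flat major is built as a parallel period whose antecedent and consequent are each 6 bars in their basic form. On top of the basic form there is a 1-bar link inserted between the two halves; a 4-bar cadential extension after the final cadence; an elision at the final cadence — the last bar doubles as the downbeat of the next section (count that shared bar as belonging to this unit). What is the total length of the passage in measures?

17 measures

Basic parallel period: 6 + 6 = 12 bars.
12 (basic form) + 1 (link) + 4 (cadential extension) = 17.
The elision shares a bar with the next section but does not change this unit's count.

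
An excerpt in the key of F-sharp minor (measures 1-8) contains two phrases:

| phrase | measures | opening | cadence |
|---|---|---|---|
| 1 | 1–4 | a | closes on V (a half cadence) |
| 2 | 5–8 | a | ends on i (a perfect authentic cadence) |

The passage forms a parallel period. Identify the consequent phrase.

phrase 2

The phrase ending with the weaker cadence (half cadence) is the antecedent; the one ending more conclusively (perfect authentic cadence) is the consequent. The consequent is phrase 2.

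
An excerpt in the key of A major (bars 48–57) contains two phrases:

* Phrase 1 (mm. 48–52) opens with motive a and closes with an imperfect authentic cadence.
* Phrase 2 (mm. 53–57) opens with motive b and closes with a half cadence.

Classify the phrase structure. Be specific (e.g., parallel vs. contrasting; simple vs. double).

phrase group

The second phrase closes with a half cadence, which is not stronger than the first phrase's imperfect authentic cadence; without a weak→strong cadential pair there is no antecedent–consequent relationship, so this is a phrase group rather than a period.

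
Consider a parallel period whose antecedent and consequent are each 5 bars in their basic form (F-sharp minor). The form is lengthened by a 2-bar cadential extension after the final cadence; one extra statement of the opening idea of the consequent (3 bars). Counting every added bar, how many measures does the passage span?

15 measures

Basic parallel period: 5 + 5 = 10 bars.
10 (basic form) + 2 (cadential extension) + 3 (extra statement) = 15.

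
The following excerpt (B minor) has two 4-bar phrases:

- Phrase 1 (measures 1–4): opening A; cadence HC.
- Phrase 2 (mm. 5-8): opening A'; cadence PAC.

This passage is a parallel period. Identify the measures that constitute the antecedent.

measures 1–4

The antecedent is the phrase ending with the weaker cadence (half cadence, phrase 1) and the consequent the one ending more conclusively (perfect authentic cadence, phrase 2); the antecedent is bars 1-4.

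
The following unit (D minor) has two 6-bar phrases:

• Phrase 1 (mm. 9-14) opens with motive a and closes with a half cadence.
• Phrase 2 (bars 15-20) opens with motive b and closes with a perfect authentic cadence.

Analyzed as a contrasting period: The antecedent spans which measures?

The antecedent is the phrase ending with the weaker cadence (half cadence, phrase 1) and the consequent the one ending more conclusively (perfect authentic cadence, phrase 2); the antecedent is mm. 9–14.

measures 9–14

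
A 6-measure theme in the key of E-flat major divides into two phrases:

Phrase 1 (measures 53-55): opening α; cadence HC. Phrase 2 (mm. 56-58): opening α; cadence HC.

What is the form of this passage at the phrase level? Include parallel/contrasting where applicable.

repeated phrase

Both phrases have the same opening (α) and the same cadence (half cadence): the second is a restatement, not a consequent, so this is a repeated phrase rather than a period.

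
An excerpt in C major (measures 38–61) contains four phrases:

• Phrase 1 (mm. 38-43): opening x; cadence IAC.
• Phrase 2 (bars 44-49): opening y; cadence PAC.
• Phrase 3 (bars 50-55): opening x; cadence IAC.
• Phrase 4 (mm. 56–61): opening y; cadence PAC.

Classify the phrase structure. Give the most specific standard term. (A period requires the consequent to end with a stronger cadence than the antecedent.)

repeated period

The cadence pattern IAC–PAC–IAC–PAC is weak–strong twice, and phrases 3–4 restate phrases 1–2: a period heard twice, not a double period (which would end weakly at phrase 2).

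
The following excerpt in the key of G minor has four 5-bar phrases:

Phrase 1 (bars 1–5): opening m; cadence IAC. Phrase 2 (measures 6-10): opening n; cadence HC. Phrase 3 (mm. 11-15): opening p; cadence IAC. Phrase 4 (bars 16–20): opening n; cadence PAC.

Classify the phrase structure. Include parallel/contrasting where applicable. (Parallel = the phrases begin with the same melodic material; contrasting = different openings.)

contrasting double period

Four phrases in two halves: the first half (mm. 1–10) ends with a half cadence, the second (measures 11–20) with a perfect authentic cadence — a large antecedent–consequent pair, i.e. a double period.
Phrase 3 begins with different material from phrase 1, making it contrasting.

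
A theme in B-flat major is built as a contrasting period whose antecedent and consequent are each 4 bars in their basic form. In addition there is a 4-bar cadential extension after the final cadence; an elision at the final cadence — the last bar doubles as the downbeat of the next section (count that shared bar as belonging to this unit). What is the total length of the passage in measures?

Basic contrasting period: 4 + 4 = 8 bars.
8 (basic form) + 4 (cadential extension) = 12.
The elision shares a bar with the next section but does not change this unit's count.

12 measures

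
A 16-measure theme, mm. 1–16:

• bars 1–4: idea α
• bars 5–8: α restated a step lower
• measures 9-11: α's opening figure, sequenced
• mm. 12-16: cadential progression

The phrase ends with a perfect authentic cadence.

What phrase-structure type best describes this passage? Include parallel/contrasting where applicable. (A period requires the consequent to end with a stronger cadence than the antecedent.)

sentence

Basic idea (mm. 1-4) + its repetition (bars 5–8) form the presentation; fragmentation and cadence (measures 9–16) form the continuation — the 16-bar whole is a sentence.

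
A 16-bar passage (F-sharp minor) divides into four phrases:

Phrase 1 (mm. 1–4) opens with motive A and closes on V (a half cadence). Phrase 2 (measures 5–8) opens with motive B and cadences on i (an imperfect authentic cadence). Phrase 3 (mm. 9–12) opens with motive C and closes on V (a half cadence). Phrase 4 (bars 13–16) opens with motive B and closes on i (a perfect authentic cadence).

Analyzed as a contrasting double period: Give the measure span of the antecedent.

measures 1–8

In a double period the four phrases pair into a large antecedent (phrases 1–2, ending imperfect authentic cadence) and a large consequent (phrases 3–4, ending perfect authentic cadence). The antecedent spans bars 1–8.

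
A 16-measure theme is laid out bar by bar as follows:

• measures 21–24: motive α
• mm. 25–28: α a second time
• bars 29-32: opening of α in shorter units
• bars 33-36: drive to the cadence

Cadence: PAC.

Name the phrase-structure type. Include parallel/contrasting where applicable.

Basic idea (bars 21–24) + its repetition (mm. 25–28) form the presentation; fragmentation and cadence (mm. 29–36) form the continuation — the 16-bar whole is a sentence.

sentence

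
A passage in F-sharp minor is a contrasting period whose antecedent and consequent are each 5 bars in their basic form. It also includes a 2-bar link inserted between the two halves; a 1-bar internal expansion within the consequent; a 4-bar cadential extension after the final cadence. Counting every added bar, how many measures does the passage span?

17 measures

Basic contrasting period: 5 + 5 = 10 bars.
10 (basic form) + 2 (link) + 1 (internal expansion) + 4 (cadential extension) = 17.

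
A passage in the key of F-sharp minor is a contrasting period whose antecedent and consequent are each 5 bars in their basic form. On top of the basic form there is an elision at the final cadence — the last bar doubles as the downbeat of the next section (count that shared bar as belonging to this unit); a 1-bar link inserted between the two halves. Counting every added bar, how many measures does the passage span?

11 measures

Basic contrasting period: 5 + 5 = 10 bars.
10 (basic form) + 1 (link) = 11.
The elision shares a bar with the next section but does not change this unit's count.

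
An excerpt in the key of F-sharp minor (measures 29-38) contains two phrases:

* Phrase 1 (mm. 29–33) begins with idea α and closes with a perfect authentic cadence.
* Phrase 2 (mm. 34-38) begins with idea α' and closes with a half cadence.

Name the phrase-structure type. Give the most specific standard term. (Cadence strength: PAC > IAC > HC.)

The second phrase closes with a half cadence, which is not stronger than the first phrase's perfect authentic cadence; without a weak→strong cadential pair there is no antecedent–consequent relationship, so this is a phrase group rather than a period.

phrase group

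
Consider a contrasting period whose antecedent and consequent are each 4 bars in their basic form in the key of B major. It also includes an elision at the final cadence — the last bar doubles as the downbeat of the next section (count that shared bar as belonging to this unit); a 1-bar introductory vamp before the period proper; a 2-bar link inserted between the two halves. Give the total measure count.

Basic contrasting period: 4 + 4 = 8 bars.
8 (basic form) + 1 (introduction) + 2 (link) = 11.
The elision shares a bar with the next section but does not change this unit's count.

11 measures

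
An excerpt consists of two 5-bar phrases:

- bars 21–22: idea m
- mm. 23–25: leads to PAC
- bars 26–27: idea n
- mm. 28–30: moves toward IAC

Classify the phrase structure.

The second phrase closes with an imperfect authentic cadence, which is not stronger than the first phrase's perfect authentic cadence; without a weak→strong cadential pair there is no antecedent–consequent relationship, so this is a phrase group rather than a period.

phrase group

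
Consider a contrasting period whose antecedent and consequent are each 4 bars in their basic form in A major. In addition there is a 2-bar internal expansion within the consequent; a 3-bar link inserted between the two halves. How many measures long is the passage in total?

Basic contrasting period: 4 + 4 = 8 bars.
8 (basic form) + 2 (internal expansion) + 3 (link) = 13.

13 measures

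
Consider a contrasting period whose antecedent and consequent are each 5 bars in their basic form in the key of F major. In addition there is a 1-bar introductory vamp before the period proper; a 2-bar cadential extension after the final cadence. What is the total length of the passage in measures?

Basic contrasting period: 5 + 5 = 10 bars.
10 (basic form) + 1 (introduction) + 2 (cadential extension) = 13.

13 measures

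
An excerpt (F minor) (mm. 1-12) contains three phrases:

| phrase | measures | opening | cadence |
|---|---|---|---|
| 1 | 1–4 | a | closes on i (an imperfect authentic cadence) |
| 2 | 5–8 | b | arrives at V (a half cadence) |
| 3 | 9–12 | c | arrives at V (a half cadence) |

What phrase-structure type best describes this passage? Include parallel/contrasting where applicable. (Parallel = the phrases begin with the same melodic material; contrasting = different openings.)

phrase group

The final phrase closes with a half cadence, which is not stronger than the preceding half cadence; the 3 phrases lack an overall antecedent–consequent design and so form a phrase group.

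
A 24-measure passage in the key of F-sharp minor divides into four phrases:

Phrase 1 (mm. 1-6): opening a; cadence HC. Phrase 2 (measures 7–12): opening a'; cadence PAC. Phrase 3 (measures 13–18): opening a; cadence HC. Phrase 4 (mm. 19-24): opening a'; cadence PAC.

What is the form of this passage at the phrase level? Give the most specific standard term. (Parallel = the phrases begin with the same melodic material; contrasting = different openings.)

The cadence pattern HC–PAC–HC–PAC is weak–strong twice, and phrases 3–4 restate phrases 1–2: a period heard twice, not a double period (which would end weakly at phrase 2).

repeated period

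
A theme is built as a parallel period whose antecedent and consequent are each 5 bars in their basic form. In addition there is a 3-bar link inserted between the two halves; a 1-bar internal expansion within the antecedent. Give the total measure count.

Basic parallel period: 5 + 5 = 10 bars.
10 (basic form) + 3 (link) + 1 (internal expansion) = 14.

14 measures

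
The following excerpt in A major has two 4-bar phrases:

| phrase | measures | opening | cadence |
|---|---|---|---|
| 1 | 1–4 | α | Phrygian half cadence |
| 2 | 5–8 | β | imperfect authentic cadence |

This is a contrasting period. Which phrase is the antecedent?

The phrase ending with the weaker cadence (Phrygian half cadence) is the antecedent; the one ending more conclusively (imperfect authentic cadence) is the consequent. The antecedent is phrase 1.

phrase 1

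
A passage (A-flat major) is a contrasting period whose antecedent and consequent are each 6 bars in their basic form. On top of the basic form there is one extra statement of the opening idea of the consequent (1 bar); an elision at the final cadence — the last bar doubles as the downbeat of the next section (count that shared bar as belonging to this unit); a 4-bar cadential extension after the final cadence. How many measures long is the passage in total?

Basic contrasting period: 6 + 6 = 12 bars.
12 (basic form) + 1 (extra statement) + 4 (cadential extension) = 17.
The elision shares a bar with the next section but does not change this unit's count.

17 measures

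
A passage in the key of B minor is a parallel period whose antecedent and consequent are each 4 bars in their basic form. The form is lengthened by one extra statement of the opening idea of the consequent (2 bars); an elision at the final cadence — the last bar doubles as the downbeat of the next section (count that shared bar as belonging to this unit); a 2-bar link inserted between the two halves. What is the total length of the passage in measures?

Basic parallel period: 4 + 4 = 8 bars.
8 (basic form) + 2 (extra statement) + 2 (link) = 12.
The elision shares a bar with the next section but does not change this unit's count.

12 measures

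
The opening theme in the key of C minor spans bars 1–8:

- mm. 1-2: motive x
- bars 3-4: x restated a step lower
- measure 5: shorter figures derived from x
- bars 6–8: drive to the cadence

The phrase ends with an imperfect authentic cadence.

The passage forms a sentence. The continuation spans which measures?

After the presentation (bars 1-4), the continuation covers the fragmentation through the cadence: mm. 5–8.

measures 5–8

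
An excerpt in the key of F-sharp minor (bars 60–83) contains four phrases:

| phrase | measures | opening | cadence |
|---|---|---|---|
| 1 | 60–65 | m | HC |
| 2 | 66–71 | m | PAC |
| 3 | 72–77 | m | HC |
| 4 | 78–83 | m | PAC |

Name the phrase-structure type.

The cadence pattern HC–PAC–HC–PAC is weak–strong twice, and phrases 3–4 restate phrases 1–2: a period heard twice, not a double period (which would end weakly at phrase 2).

repeated period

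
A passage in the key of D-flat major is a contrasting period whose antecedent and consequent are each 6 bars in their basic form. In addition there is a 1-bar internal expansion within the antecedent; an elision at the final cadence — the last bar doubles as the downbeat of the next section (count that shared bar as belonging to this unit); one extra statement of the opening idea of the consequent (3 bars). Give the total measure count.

16 measures

Basic contrasting period: 6 + 6 = 12 bars.
12 (basic form) + 1 (internal expansion) + 3 (extra statement) = 16.
The elision shares a bar with the next section but does not change this unit's count.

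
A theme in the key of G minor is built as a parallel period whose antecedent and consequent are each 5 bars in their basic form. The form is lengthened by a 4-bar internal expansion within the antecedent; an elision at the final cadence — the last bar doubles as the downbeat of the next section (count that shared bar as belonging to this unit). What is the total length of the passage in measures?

Basic parallel period: 5 + 5 = 10 bars.
10 (basic form) + 4 (internal expansion) = 14.
The elision shares a bar with the next section but does not change this unit's count.

14 measures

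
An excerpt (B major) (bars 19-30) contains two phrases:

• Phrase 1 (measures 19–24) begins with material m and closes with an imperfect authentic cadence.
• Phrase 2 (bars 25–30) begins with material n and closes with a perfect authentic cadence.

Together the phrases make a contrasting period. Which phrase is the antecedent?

phrase 1

The phrase ending with the weaker cadence (imperfect authentic cadence) is the antecedent; the one ending more conclusively (perfect authentic cadence) is the consequent. The antecedent is phrase 1.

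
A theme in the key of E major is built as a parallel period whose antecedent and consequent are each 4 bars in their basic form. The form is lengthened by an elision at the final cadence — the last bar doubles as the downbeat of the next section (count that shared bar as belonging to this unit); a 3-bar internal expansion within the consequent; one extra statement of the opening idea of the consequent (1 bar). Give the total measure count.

Basic parallel period: 4 + 4 = 8 bars.
8 (basic form) + 3 (internal expansion) + 1 (extra statement) = 12.
The elision shares a bar with the next section but does not change this unit's count.

12 measures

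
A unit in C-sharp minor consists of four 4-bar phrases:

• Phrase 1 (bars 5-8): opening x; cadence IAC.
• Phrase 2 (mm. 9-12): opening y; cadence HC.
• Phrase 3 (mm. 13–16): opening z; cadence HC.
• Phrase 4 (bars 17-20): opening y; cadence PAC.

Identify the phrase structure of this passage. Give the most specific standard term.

contrasting double period

Four phrases in two halves: the first half (mm. 5–12) ends with a half cadence, the second (bars 13-20) with a perfect authentic cadence — a large antecedent–consequent pair, i.e. a double period.
Phrase 3 begins with different material from phrase 1, making it contrasting.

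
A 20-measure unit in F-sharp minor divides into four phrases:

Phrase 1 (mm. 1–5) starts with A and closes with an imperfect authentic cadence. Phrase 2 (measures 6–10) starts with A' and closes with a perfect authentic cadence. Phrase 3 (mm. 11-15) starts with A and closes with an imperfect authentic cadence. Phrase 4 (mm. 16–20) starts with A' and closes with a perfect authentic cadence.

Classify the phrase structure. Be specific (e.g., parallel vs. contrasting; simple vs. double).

The cadence pattern IAC–PAC–IAC–PAC is weak–strong twice, and phrases 3–4 restate phrases 1–2: a period heard twice, not a double period (which would end weakly at phrase 2).

repeated period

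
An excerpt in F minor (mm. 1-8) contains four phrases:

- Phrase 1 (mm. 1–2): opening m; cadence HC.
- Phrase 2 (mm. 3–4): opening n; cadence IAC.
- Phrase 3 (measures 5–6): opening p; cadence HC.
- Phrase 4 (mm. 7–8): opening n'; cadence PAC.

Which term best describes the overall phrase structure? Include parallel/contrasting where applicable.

contrasting double period

Four phrases in two halves: the first half (mm. 1–4) ends with an imperfect authentic cadence, the second (bars 5-8) with a perfect authentic cadence — a large antecedent–consequent pair, i.e. a double period.
Phrase 3 begins with different material from phrase 1, making it contrasting.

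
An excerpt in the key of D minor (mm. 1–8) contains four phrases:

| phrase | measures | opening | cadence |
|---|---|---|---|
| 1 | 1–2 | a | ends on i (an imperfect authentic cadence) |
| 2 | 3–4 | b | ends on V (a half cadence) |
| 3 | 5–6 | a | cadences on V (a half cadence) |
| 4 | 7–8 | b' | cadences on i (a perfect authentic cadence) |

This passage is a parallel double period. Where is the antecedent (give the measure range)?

In a double period the four phrases pair into a large antecedent (phrases 1–2, ending half cadence) and a large consequent (phrases 3–4, ending perfect authentic cadence). The antecedent spans mm. 1–4.

measures 1–4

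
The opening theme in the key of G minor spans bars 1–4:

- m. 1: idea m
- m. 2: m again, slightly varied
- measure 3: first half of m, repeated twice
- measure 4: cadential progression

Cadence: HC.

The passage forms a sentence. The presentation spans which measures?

The presentation of a sentence is the basic idea (m. 1) plus its repetition (m. 2); the presentation is therefore measures 1-2.

measures 1–2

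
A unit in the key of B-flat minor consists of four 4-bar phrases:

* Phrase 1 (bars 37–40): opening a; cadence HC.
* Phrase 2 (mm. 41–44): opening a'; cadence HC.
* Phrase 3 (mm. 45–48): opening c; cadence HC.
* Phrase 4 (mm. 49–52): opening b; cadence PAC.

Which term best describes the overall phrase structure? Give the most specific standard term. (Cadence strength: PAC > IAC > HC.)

Four phrases in two halves: the first half (mm. 37-44) ends with a half cadence, the second (mm. 45–52) with a perfect authentic cadence — a large antecedent–consequent pair, i.e. a double period.
Phrase 3 begins with different material from phrase 1, making it contrasting.

contrasting double period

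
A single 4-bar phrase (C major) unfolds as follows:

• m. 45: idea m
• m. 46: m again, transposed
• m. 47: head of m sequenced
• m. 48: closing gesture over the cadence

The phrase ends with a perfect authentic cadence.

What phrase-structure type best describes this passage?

sentence

Basic idea (measure 45) + its repetition (bar 46) form the presentation; fragmentation and cadence (measures 47–48) form the continuation — the 4-bar whole is a sentence.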